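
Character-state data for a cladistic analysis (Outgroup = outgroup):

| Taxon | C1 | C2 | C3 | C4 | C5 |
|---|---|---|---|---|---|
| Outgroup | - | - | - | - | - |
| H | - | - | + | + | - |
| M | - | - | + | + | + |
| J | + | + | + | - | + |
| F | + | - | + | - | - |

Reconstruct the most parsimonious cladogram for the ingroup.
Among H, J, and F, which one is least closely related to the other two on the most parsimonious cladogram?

The outgroup has state '-' for every character, so '+' is the derived state throughout.
C1: derived state '+' in F and J only — synapomorphy for {F, J}.
C2: derived state '+' in J only — an autapomorphy, so it tells us nothing about relationships among taxa.
C3 (derived state '+') is shared by all ingroup taxa — unites the whole ingroup.
C4 (derived state '+') is shared by H and M — a synapomorphy uniting that clade.
C5 (state '+') occurs in J and M but conflicts with the nesting implied by the other characters — most parsimoniously interpreted as homoplasy.
Most parsimonious ingroup topology: ((H,M),(J,F)).
F and J share a more recent common ancestor with each other than either does with H, so H is the least closely related of the three.

H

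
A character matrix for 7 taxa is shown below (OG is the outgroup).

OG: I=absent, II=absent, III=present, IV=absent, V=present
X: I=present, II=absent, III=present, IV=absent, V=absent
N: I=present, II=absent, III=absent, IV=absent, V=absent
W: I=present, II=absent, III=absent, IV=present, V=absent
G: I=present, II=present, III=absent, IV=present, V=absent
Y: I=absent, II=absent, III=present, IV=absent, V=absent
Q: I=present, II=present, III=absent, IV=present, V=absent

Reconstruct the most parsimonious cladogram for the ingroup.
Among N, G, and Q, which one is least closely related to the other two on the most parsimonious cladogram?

Character polarity is set by the outgroup: the derived state is whichever differs from the outgroup's state, so for III, V the derived state is 'absent', and for the remaining characters it is 'present'.
I: derived state 'present' in G, N, Q, W, and X only — synapomorphy for {G, N, Q, W, X}.
Only G and Q show the derived state 'present' for II, supporting them as a clade.
III: derived state 'absent' in G, N, Q, and W only — synapomorphy for {G, N, Q, W}.
IV (derived state 'present') is shared by G, Q, and W — a synapomorphy uniting that clade.
V (derived state 'absent') is shared by all ingroup taxa — unites the whole ingroup.
Most parsimonious ingroup topology: ((X,(N,(W,(G,Q)))),Y).
Q and G share a more recent common ancestor with each other than either does with N, so N is the least closely related of the three.

N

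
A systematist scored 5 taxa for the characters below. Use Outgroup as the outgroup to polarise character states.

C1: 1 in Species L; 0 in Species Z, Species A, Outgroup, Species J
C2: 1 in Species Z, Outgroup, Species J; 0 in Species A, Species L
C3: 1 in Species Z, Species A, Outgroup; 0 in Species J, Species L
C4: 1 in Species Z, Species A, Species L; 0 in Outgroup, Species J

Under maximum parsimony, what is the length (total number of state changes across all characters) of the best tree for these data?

5

Character polarity is set by the outgroup: the derived state is whichever differs from the outgroup's state, so for C2, C3 the derived state is '0', and for the remaining characters it is '1'.
C1: derived state '1' in Species L only — an autapomorphy, so it tells us nothing about relationships among taxa.
Only Species A and Species L show the derived state '0' for C2, supporting them as a clade.
C3 (state '0') occurs in Species J and Species L but conflicts with the nesting implied by the other characters — most parsimoniously interpreted as homoplasy.
Only Species A, Species L, and Species Z show the derived state '1' for C4, supporting them as a clade.
Most parsimonious ingroup topology: (((Species A,Species L),Species Z),Species J).
Changes per character on this tree: C1: 1; C2: 1; C3: 2; C4: 1.
Total = 5.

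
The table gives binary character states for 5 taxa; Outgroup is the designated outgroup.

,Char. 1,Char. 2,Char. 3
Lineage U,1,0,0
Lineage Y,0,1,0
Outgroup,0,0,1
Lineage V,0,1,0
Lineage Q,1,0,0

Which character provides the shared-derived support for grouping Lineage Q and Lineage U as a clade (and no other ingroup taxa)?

Character polarity is set by the outgroup: the derived state is whichever differs from the outgroup's state, so for Char. 3 the derived state is '0', and for the remaining characters it is '1'.
Only Lineage Q and Lineage U show the derived state '1' for Char. 1, supporting them as a clade.
Only Lineage V and Lineage Y show the derived state '1' for Char. 2, supporting them as a clade.
Char. 3 (derived state '0') is shared by all ingroup taxa — unites the whole ingroup.
Most parsimonious ingroup topology: ((Lineage Q,Lineage U),(Lineage V,Lineage Y)).
The clade {Lineage Q, Lineage U} is supported by Char. 1: its derived state '1' occurs in exactly those taxa and in no other taxon (including the outgroup).

Char. 1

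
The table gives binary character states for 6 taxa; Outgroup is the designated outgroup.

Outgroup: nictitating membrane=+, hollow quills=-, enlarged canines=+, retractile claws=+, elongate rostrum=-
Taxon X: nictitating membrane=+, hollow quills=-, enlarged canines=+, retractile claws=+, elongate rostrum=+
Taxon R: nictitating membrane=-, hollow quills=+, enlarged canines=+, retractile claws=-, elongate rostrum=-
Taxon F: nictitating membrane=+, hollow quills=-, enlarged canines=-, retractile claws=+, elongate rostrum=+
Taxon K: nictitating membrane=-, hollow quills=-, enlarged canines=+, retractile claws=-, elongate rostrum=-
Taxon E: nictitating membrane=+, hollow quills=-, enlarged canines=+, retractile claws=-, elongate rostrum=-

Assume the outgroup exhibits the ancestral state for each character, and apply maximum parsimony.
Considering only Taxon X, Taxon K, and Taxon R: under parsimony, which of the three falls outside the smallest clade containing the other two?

Taxon X

Character polarity is set by the outgroup: the derived state is whichever differs from the outgroup's state, so for nictitating membrane, enlarged canines, retractile claws the derived state is '-', and for the remaining characters it is '+'.
nictitating membrane: derived state '-' in Taxon K and Taxon R only — synapomorphy for {Taxon K, Taxon R}.
hollow quills: derived state '+' in Taxon R only — an autapomorphy, so it tells us nothing about relationships among taxa.
enlarged canines: derived state '-' in Taxon F only — an autapomorphy, so it tells us nothing about relationships among taxa.
retractile claws: derived state '-' in Taxon E, Taxon K, and Taxon R only — synapomorphy for {Taxon E, Taxon K, Taxon R}.
elongate rostrum (derived state '+') is shared by Taxon F and Taxon X — a synapomorphy uniting that clade.
Most parsimonious ingroup topology: ((Taxon X,Taxon F),((Taxon R,Taxon K),Taxon E)).
Taxon R and Taxon K share a more recent common ancestor with each other than either does with Taxon X, so Taxon X is the least closely related of the three.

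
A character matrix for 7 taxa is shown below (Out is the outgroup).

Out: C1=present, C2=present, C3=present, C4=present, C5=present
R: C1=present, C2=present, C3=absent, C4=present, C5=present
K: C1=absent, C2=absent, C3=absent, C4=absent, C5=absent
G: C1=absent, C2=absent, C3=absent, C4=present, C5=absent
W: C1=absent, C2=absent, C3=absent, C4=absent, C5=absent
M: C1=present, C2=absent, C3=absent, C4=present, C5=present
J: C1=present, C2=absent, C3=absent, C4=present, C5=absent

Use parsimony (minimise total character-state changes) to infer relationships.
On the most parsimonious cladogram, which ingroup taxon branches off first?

The outgroup has state 'present' for every character, so 'absent' is the derived state throughout.
Only G, K, and W show the derived state 'absent' for C1, supporting them as a clade.
Only G, J, K, M, and W show the derived state 'absent' for C2, supporting them as a clade.
All ingroup taxa share the derived state 'absent' for C3; it defines the ingroup but does not resolve relationships within it.
C4: derived state 'absent' in K and W only — synapomorphy for {K, W}.
Only G, J, K, and W show the derived state 'absent' for C5, supporting them as a clade.
Most parsimonious ingroup topology: (R,((((K,W),G),J),M)).
R is sister to the clade containing all other ingroup taxa, so it is the earliest-diverging (most basal) ingroup lineage.

R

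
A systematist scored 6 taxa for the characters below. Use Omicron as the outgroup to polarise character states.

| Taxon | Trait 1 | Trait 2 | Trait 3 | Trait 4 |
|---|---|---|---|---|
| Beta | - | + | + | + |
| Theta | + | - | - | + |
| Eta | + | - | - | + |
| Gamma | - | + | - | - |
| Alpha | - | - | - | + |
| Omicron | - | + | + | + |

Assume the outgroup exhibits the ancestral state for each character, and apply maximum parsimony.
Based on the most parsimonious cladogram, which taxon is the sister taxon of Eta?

Character polarity is set by the outgroup: the derived state is whichever differs from the outgroup's state, so for Trait 2, Trait 3, Trait 4 the derived state is '-', and for the remaining characters it is '+'.
Trait 1: derived state '+' in Eta and Theta only — synapomorphy for {Eta, Theta}.
Trait 2: derived state '-' in Alpha, Eta, and Theta only — synapomorphy for {Alpha, Eta, Theta}.
Trait 3 (derived state '-') is shared by Alpha, Eta, Gamma, and Theta — a synapomorphy uniting that clade.
Trait 4 (derived state '-') is unique to Gamma (autapomorphy; uninformative for grouping).
Most parsimonious ingroup topology: ((Gamma,(Alpha,(Eta,Theta))),Beta).
Eta and Theta form a cherry on this tree, so they are sister taxa.

Theta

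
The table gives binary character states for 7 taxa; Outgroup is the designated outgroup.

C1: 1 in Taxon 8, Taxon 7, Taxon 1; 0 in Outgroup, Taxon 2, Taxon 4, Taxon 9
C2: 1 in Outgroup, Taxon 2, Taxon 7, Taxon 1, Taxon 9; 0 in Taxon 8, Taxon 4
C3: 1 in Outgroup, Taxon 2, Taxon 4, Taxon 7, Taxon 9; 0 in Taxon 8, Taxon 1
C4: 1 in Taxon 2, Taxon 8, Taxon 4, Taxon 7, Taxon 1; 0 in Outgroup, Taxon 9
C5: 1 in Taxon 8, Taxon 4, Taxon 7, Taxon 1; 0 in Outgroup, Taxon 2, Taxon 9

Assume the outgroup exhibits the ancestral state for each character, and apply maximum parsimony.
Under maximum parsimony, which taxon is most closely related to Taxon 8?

Character polarity is set by the outgroup: the derived state is whichever differs from the outgroup's state, so for C2, C3 the derived state is '0', and for the remaining characters it is '1'.
C1: derived state '1' in Taxon 1, Taxon 7, and Taxon 8 only — synapomorphy for {Taxon 1, Taxon 7, Taxon 8}.
C2 (state '0') occurs in Taxon 4 and Taxon 8 but conflicts with the nesting implied by the other characters — most parsimoniously interpreted as homoplasy.
C3 (derived state '0') is shared by Taxon 1 and Taxon 8 — a synapomorphy uniting that clade.
Only Taxon 1, Taxon 2, Taxon 4, Taxon 7, and Taxon 8 show the derived state '1' for C4, supporting them as a clade.
Only Taxon 1, Taxon 4, Taxon 7, and Taxon 8 show the derived state '1' for C5, supporting them as a clade.
Most parsimonious ingroup topology: ((Taxon 2,(((Taxon 8,Taxon 1),Taxon 7),Taxon 4)),Taxon 9).
Taxon 8 and Taxon 1 form a cherry on this tree, so they are sister taxa.

Taxon 1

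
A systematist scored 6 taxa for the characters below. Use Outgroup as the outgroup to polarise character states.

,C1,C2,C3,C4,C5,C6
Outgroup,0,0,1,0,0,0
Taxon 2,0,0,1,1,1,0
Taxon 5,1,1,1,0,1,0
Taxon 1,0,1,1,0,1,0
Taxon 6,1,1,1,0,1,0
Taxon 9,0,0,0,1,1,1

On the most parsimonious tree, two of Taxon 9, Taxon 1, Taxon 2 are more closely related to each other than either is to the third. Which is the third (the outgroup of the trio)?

Taxon 1

Character polarity is set by the outgroup: the derived state is whichever differs from the outgroup's state, so for C3 the derived state is '0', and for the remaining characters it is '1'.
Only Taxon 5 and Taxon 6 show the derived state '1' for C1, supporting them as a clade.
Only Taxon 1, Taxon 5, and Taxon 6 show the derived state '1' for C2, supporting them as a clade.
C3: derived state '0' in Taxon 9 only — an autapomorphy, so it tells us nothing about relationships among taxa.
C4: derived state '1' in Taxon 2 and Taxon 9 only — synapomorphy for {Taxon 2, Taxon 9}.
C5 (derived state '1') is shared by all ingroup taxa — unites the whole ingroup.
C6: derived state '1' in Taxon 9 only — an autapomorphy, so it tells us nothing about relationships among taxa.
Most parsimonious ingroup topology: ((Taxon 2,Taxon 9),((Taxon 5,Taxon 6),Taxon 1)).
Taxon 2 and Taxon 9 share a more recent common ancestor with each other than either does with Taxon 1, so Taxon 1 is the least closely related of the three.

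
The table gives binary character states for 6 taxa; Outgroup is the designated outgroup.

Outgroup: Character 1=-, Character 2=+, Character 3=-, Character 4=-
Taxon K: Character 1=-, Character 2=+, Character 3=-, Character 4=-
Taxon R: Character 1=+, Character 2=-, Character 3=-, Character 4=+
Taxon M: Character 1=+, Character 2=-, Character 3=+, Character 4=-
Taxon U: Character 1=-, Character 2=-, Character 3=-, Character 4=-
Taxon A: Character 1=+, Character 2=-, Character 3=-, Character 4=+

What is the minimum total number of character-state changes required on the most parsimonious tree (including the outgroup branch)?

Character polarity is set by the outgroup: the derived state is whichever differs from the outgroup's state, so for Character 2 the derived state is '-', and for the remaining characters it is '+'.
Character 1 (derived state '+') is shared by Taxon A, Taxon M, and Taxon R — a synapomorphy uniting that clade.
Character 2: derived state '-' in Taxon A, Taxon M, Taxon R, and Taxon U only — synapomorphy for {Taxon A, Taxon M, Taxon R, Taxon U}.
Character 3 (derived state '+') is unique to Taxon M (autapomorphy; uninformative for grouping).
Only Taxon A and Taxon R show the derived state '+' for Character 4, supporting them as a clade.
Most parsimonious ingroup topology: (Taxon K,(((Taxon R,Taxon A),Taxon M),Taxon U)).
Changes per character on this tree: Character 1: 1; Character 2: 1; Character 3: 1; Character 4: 1.
Total = 4.

4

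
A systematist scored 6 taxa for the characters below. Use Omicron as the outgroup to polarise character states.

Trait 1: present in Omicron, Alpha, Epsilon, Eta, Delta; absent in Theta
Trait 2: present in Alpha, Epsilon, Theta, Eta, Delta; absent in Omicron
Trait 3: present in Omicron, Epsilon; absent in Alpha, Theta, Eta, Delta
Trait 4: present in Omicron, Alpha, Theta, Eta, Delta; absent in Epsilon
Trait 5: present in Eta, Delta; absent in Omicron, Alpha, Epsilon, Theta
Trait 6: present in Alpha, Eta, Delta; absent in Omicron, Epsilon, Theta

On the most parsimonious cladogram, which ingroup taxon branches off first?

Epsilon

Character polarity is set by the outgroup: the derived state is whichever differs from the outgroup's state, so for Trait 1, Trait 3, Trait 4 the derived state is 'absent', and for the remaining characters it is 'present'.
Trait 1: derived state 'absent' in Theta only — an autapomorphy, so it tells us nothing about relationships among taxa.
All ingroup taxa share the derived state 'present' for Trait 2; it defines the ingroup but does not resolve relationships within it.
Trait 3 (derived state 'absent') is shared by Alpha, Delta, Eta, and Theta — a synapomorphy uniting that clade.
Trait 4 (derived state 'absent') is unique to Epsilon (autapomorphy; uninformative for grouping).
Trait 5 (derived state 'present') is shared by Delta and Eta — a synapomorphy uniting that clade.
Trait 6: derived state 'present' in Alpha, Delta, and Eta only — synapomorphy for {Alpha, Delta, Eta}.
Most parsimonious ingroup topology: (((Alpha,(Eta,Delta)),Theta),Epsilon).
Epsilon is sister to the clade containing all other ingroup taxa, so it is the earliest-diverging (most basal) ingroup lineage.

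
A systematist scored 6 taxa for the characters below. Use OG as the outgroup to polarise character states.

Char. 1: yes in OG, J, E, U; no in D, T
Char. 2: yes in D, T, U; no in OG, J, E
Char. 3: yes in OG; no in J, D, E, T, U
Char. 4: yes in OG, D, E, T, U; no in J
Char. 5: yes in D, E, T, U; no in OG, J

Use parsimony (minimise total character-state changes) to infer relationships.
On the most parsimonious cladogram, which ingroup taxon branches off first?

J

Character polarity is set by the outgroup: the derived state is whichever differs from the outgroup's state, so for Char. 1, Char. 3, Char. 4 the derived state is 'no', and for the remaining characters it is 'yes'.
Char. 1 (derived state 'no') is shared by D and T — a synapomorphy uniting that clade.
Char. 2 (derived state 'yes') is shared by D, T, and U — a synapomorphy uniting that clade.
All ingroup taxa share the derived state 'no' for Char. 3; it defines the ingroup but does not resolve relationships within it.
Char. 4: derived state 'no' in J only — an autapomorphy, so it tells us nothing about relationships among taxa.
Char. 5: derived state 'yes' in D, E, T, and U only — synapomorphy for {D, E, T, U}.
Most parsimonious ingroup topology: (J,(((D,T),U),E)).
J is sister to the clade containing all other ingroup taxa, so it is the earliest-diverging (most basal) ingroup lineage.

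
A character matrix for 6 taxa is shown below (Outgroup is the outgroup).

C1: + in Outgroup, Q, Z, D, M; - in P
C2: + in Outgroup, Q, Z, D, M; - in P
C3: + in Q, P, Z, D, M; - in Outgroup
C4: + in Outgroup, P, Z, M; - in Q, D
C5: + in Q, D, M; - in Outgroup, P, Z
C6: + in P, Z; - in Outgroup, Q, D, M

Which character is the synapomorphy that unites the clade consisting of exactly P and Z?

Character polarity is set by the outgroup: the derived state is whichever differs from the outgroup's state, so for C1, C2, C4 the derived state is '-', and for the remaining characters it is '+'.
C1: derived state '-' in P only — an autapomorphy, so it tells us nothing about relationships among taxa.
C2 (derived state '-') is unique to P (autapomorphy; uninformative for grouping).
C3 (derived state '+') is shared by all ingroup taxa — unites the whole ingroup.
C4 (derived state '-') is shared by D and Q — a synapomorphy uniting that clade.
C5 (derived state '+') is shared by D, M, and Q — a synapomorphy uniting that clade.
C6: derived state '+' in P and Z only — synapomorphy for {P, Z}.
Most parsimonious ingroup topology: (((Q,D),M),(P,Z)).
The clade {P, Z} is supported by C6: its derived state '+' occurs in exactly those taxa and in no other taxon (including the outgroup).

C6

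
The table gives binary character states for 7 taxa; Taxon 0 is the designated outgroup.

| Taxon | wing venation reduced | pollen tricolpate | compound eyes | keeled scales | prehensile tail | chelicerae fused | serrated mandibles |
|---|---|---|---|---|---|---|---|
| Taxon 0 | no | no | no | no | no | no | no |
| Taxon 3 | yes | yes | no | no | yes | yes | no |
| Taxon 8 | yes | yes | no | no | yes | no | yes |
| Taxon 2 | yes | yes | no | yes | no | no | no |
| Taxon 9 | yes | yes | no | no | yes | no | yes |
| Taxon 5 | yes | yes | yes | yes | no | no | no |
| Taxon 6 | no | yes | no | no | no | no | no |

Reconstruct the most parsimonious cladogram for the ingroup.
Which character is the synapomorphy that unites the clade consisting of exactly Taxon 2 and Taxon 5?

The outgroup has state 'no' for every character, so 'yes' is the derived state throughout.
wing venation reduced: derived state 'yes' in Taxon 2, Taxon 3, Taxon 5, Taxon 8, and Taxon 9 only — synapomorphy for {Taxon 2, Taxon 3, Taxon 5, Taxon 8, Taxon 9}.
All ingroup taxa share the derived state 'yes' for pollen tricolpate; it defines the ingroup but does not resolve relationships within it.
compound eyes: derived state 'yes' in Taxon 5 only — an autapomorphy, so it tells us nothing about relationships among taxa.
keeled scales (derived state 'yes') is shared by Taxon 2 and Taxon 5 — a synapomorphy uniting that clade.
Only Taxon 3, Taxon 8, and Taxon 9 show the derived state 'yes' for prehensile tail, supporting them as a clade.
chelicerae fused (derived state 'yes') is unique to Taxon 3 (autapomorphy; uninformative for grouping).
serrated mandibles: derived state 'yes' in Taxon 8 and Taxon 9 only — synapomorphy for {Taxon 8, Taxon 9}.
Most parsimonious ingroup topology: (((Taxon 3,(Taxon 8,Taxon 9)),(Taxon 2,Taxon 5)),Taxon 6).
The clade {Taxon 2, Taxon 5} is supported by keeled scales: its derived state 'yes' occurs in exactly those taxa and in no other taxon (including the outgroup).

keeled scales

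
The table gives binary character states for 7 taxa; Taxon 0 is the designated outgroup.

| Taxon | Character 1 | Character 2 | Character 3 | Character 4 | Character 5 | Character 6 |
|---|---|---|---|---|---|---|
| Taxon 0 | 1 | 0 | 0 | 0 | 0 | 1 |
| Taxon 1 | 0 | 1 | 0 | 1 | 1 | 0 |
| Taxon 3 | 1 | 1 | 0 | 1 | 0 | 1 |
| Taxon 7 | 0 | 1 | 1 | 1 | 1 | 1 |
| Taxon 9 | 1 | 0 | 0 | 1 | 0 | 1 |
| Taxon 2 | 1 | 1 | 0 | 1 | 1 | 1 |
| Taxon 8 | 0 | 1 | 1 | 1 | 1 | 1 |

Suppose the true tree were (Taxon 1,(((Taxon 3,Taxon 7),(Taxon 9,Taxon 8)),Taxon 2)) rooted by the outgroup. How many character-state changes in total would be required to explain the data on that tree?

12

Map each character onto (Taxon 1,(((Taxon 3,Taxon 7),(Taxon 9,Taxon 8)),Taxon 2)) (rooted by Taxon 0) and count the minimum state changes it requires (Fitch parsimony):
Character 1: 3; Character 2: 2; Character 3: 2; Character 4: 1; Character 5: 3; Character 6: 1.
Total tree length = 12.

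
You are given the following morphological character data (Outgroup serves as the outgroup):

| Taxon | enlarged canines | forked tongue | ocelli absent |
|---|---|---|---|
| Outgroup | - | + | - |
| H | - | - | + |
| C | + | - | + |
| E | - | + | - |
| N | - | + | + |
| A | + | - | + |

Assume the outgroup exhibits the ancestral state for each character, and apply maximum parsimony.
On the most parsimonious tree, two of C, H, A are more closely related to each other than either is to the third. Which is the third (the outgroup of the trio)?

H

Character polarity is set by the outgroup: the derived state is whichever differs from the outgroup's state, so for forked tongue the derived state is '-', and for the remaining characters it is '+'.
enlarged canines (derived state '+') is shared by A and C — a synapomorphy uniting that clade.
forked tongue (derived state '-') is shared by A, C, and H — a synapomorphy uniting that clade.
ocelli absent: derived state '+' in A, C, H, and N only — synapomorphy for {A, C, H, N}.
Most parsimonious ingroup topology: (((H,(C,A)),N),E).
A and C share a more recent common ancestor with each other than either does with H, so H is the least closely related of the three.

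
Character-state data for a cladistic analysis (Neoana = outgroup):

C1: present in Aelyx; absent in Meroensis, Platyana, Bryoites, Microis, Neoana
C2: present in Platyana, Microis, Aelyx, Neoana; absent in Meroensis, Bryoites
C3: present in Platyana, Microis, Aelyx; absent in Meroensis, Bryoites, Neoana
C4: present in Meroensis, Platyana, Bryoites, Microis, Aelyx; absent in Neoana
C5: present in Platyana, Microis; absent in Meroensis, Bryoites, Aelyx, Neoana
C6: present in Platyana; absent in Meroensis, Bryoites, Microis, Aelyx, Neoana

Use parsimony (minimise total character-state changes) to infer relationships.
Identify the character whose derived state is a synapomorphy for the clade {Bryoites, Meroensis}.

Character polarity is set by the outgroup: the derived state is whichever differs from the outgroup's state, so for C2 the derived state is 'absent', and for the remaining characters it is 'present'.
C1 (derived state 'present') is unique to Aelyx (autapomorphy; uninformative for grouping).
C2 (derived state 'absent') is shared by Bryoites and Meroensis — a synapomorphy uniting that clade.
Only Aelyx, Microis, and Platyana show the derived state 'present' for C3, supporting them as a clade.
All ingroup taxa share the derived state 'present' for C4; it defines the ingroup but does not resolve relationships within it.
C5: derived state 'present' in Microis and Platyana only — synapomorphy for {Microis, Platyana}.
C6 (derived state 'present') is unique to Platyana (autapomorphy; uninformative for grouping).
Most parsimonious ingroup topology: ((Meroensis,Bryoites),((Microis,Platyana),Aelyx)).
The clade {Bryoites, Meroensis} is supported by C2: its derived state 'absent' occurs in exactly those taxa and in no other taxon (including the outgroup).

C2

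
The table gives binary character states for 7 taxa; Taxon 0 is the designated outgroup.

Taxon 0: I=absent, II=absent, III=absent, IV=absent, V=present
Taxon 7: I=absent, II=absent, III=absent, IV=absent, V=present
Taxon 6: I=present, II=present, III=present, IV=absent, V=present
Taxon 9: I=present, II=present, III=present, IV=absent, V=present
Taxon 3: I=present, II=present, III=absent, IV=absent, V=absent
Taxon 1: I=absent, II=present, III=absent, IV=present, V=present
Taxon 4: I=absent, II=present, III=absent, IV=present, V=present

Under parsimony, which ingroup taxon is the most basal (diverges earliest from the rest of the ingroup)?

Character polarity is set by the outgroup: the derived state is whichever differs from the outgroup's state, so for V the derived state is 'absent', and for the remaining characters it is 'present'.
Only Taxon 3, Taxon 6, and Taxon 9 show the derived state 'present' for I, supporting them as a clade.
II (derived state 'present') is shared by Taxon 1, Taxon 3, Taxon 4, Taxon 6, and Taxon 9 — a synapomorphy uniting that clade.
III: derived state 'present' in Taxon 6 and Taxon 9 only — synapomorphy for {Taxon 6, Taxon 9}.
IV (derived state 'present') is shared by Taxon 1 and Taxon 4 — a synapomorphy uniting that clade.
V (derived state 'absent') is unique to Taxon 3 (autapomorphy; uninformative for grouping).
Most parsimonious ingroup topology: (Taxon 7,(((Taxon 6,Taxon 9),Taxon 3),(Taxon 1,Taxon 4))).
Taxon 7 is sister to the clade containing all other ingroup taxa, so it is the earliest-diverging (most basal) ingroup lineage.

Taxon 7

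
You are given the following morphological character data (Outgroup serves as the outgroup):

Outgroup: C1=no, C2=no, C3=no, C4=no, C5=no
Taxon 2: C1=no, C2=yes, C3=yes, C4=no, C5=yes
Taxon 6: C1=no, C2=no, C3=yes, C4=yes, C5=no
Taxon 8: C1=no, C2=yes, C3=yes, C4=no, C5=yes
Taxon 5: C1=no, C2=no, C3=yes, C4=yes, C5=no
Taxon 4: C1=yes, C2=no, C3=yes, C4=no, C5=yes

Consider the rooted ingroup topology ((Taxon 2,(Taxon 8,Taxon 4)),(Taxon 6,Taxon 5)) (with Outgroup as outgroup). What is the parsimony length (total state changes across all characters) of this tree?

6

Map each character onto ((Taxon 2,(Taxon 8,Taxon 4)),(Taxon 6,Taxon 5)) (rooted by Outgroup) and count the minimum state changes it requires (Fitch parsimony):
C1: 1; C2: 2; C3: 1; C4: 1; C5: 1.
Total tree length = 6.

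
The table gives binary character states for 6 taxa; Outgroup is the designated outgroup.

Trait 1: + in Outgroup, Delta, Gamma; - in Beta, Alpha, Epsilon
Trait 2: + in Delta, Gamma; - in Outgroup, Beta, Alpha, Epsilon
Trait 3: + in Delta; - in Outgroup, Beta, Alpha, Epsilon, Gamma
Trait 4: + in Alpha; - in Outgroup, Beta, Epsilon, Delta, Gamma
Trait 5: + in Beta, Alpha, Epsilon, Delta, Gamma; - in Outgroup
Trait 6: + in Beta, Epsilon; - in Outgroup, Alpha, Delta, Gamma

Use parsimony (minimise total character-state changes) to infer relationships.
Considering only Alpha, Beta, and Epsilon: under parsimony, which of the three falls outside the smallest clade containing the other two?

Alpha

Character polarity is set by the outgroup: the derived state is whichever differs from the outgroup's state, so for Trait 1 the derived state is '-', and for the remaining characters it is '+'.
Only Alpha, Beta, and Epsilon show the derived state '-' for Trait 1, supporting them as a clade.
Trait 2: derived state '+' in Delta and Gamma only — synapomorphy for {Delta, Gamma}.
Trait 3: derived state '+' in Delta only — an autapomorphy, so it tells us nothing about relationships among taxa.
Trait 4 (derived state '+') is unique to Alpha (autapomorphy; uninformative for grouping).
Trait 5 (derived state '+') is shared by all ingroup taxa — unites the whole ingroup.
Trait 6: derived state '+' in Beta and Epsilon only — synapomorphy for {Beta, Epsilon}.
Most parsimonious ingroup topology: (((Beta,Epsilon),Alpha),(Delta,Gamma)).
Epsilon and Beta share a more recent common ancestor with each other than either does with Alpha, so Alpha is the least closely related of the three.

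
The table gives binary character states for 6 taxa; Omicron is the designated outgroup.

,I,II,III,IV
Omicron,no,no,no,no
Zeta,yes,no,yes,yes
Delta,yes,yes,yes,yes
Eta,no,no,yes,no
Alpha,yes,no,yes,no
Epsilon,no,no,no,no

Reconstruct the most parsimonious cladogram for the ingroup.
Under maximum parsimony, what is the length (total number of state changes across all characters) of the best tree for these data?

4

The outgroup has state 'no' for every character, so 'yes' is the derived state throughout.
I (derived state 'yes') is shared by Alpha, Delta, and Zeta — a synapomorphy uniting that clade.
II (derived state 'yes') is unique to Delta (autapomorphy; uninformative for grouping).
III (derived state 'yes') is shared by Alpha, Delta, Eta, and Zeta — a synapomorphy uniting that clade.
Only Delta and Zeta show the derived state 'yes' for IV, supporting them as a clade.
Most parsimonious ingroup topology: ((((Zeta,Delta),Alpha),Eta),Epsilon).
Changes per character on this tree: I: 1; II: 1; III: 1; IV: 1.
Total = 4.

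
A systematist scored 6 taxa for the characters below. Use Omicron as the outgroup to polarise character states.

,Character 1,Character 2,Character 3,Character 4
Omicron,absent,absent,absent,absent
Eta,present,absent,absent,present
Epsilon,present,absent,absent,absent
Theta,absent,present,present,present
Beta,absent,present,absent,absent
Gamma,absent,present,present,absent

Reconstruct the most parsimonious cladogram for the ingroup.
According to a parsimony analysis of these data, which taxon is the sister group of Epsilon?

The outgroup has state 'absent' for every character, so 'present' is the derived state throughout.
Character 1 (derived state 'present') is shared by Epsilon and Eta — a synapomorphy uniting that clade.
Character 2: derived state 'present' in Beta, Gamma, and Theta only — synapomorphy for {Beta, Gamma, Theta}.
Character 3: derived state 'present' in Gamma and Theta only — synapomorphy for {Gamma, Theta}.
Character 4 groups Eta and Theta, which is incompatible with the clades supported by the remaining characters; treating it as convergent (homoplasy) costs fewer steps than any alternative tree.
Most parsimonious ingroup topology: (((Theta,Gamma),Beta),(Epsilon,Eta)).
Epsilon and Eta form a cherry on this tree, so they are sister taxa.

Eta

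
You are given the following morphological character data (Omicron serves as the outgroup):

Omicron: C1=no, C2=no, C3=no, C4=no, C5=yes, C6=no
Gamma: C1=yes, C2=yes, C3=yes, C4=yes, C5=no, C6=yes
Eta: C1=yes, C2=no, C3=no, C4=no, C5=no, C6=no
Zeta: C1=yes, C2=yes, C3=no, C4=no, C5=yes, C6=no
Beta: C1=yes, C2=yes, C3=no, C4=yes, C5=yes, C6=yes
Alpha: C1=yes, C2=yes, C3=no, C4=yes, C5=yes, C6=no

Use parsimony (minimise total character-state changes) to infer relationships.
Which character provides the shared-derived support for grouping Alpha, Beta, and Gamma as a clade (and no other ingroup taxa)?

Character polarity is set by the outgroup: the derived state is whichever differs from the outgroup's state, so for C5 the derived state is 'no', and for the remaining characters it is 'yes'.
C1 (derived state 'yes') is shared by all ingroup taxa — unites the whole ingroup.
Only Alpha, Beta, Gamma, and Zeta show the derived state 'yes' for C2, supporting them as a clade.
C3: derived state 'yes' in Gamma only — an autapomorphy, so it tells us nothing about relationships among taxa.
C4 (derived state 'yes') is shared by Alpha, Beta, and Gamma — a synapomorphy uniting that clade.
C5 groups Eta and Gamma, which is incompatible with the clades supported by the remaining characters; treating it as convergent (homoplasy) costs fewer steps than any alternative tree.
C6 (derived state 'yes') is shared by Beta and Gamma — a synapomorphy uniting that clade.
Most parsimonious ingroup topology: ((((Gamma,Beta),Alpha),Zeta),Eta).
The clade {Alpha, Beta, Gamma} is supported by C4: its derived state 'yes' occurs in exactly those taxa and in no other taxon (including the outgroup).

C4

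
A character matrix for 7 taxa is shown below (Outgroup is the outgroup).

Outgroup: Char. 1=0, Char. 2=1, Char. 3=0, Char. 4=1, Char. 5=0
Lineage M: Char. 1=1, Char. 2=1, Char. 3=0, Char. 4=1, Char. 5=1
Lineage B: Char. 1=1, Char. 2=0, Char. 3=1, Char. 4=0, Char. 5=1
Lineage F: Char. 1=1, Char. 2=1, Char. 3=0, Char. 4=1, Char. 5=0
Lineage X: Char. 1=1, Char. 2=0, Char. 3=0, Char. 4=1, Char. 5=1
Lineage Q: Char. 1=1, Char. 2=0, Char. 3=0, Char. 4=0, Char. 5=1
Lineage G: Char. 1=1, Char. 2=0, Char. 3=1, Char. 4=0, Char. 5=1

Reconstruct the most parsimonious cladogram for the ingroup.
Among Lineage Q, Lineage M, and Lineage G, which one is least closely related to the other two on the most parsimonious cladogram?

Character polarity is set by the outgroup: the derived state is whichever differs from the outgroup's state, so for Char. 2, Char. 4 the derived state is '0', and for the remaining characters it is '1'.
All ingroup taxa share the derived state '1' for Char. 1; it defines the ingroup but does not resolve relationships within it.
Only Lineage B, Lineage G, Lineage Q, and Lineage X show the derived state '0' for Char. 2, supporting them as a clade.
Char. 3 (derived state '1') is shared by Lineage B and Lineage G — a synapomorphy uniting that clade.
Char. 4: derived state '0' in Lineage B, Lineage G, and Lineage Q only — synapomorphy for {Lineage B, Lineage G, Lineage Q}.
Char. 5: derived state '1' in Lineage B, Lineage G, Lineage M, Lineage Q, and Lineage X only — synapomorphy for {Lineage B, Lineage G, Lineage M, Lineage Q, Lineage X}.
Most parsimonious ingroup topology: ((Lineage M,(((Lineage B,Lineage G),Lineage Q),Lineage X)),Lineage F).
Lineage Q and Lineage G share a more recent common ancestor with each other than either does with Lineage M, so Lineage M is the least closely related of the three.

Lineage M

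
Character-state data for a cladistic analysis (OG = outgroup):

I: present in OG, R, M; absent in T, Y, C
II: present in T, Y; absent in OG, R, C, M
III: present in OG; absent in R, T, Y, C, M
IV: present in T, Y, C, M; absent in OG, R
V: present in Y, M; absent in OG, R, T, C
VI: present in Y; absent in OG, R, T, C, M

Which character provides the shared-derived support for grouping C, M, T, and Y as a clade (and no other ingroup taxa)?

IV

Character polarity is set by the outgroup: the derived state is whichever differs from the outgroup's state, so for I, III the derived state is 'absent', and for the remaining characters it is 'present'.
I (derived state 'absent') is shared by C, T, and Y — a synapomorphy uniting that clade.
II: derived state 'present' in T and Y only — synapomorphy for {T, Y}.
All ingroup taxa share the derived state 'absent' for III; it defines the ingroup but does not resolve relationships within it.
IV (derived state 'present') is shared by C, M, T, and Y — a synapomorphy uniting that clade.
V groups M and Y, which is incompatible with the clades supported by the remaining characters; treating it as convergent (homoplasy) costs fewer steps than any alternative tree.
VI (derived state 'present') is unique to Y (autapomorphy; uninformative for grouping).
Most parsimonious ingroup topology: (R,(((T,Y),C),M)).
The clade {C, M, T, Y} is supported by IV: its derived state 'present' occurs in exactly those taxa and in no other taxon (including the outgroup).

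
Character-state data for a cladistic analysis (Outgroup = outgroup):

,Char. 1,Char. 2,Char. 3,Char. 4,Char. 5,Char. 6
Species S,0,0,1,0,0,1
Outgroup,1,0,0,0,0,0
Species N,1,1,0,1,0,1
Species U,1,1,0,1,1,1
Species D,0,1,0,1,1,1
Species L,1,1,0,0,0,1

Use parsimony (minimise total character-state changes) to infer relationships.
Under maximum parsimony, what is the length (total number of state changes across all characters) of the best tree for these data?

Character polarity is set by the outgroup: the derived state is whichever differs from the outgroup's state, so for Char. 1 the derived state is '0', and for the remaining characters it is '1'.
Char. 1 groups Species D and Species S, which is incompatible with the clades supported by the remaining characters; treating it as convergent (homoplasy) costs fewer steps than any alternative tree.
Only Species D, Species L, Species N, and Species U show the derived state '1' for Char. 2, supporting them as a clade.
Char. 3 (derived state '1') is unique to Species S (autapomorphy; uninformative for grouping).
Char. 4: derived state '1' in Species D, Species N, and Species U only — synapomorphy for {Species D, Species N, Species U}.
Char. 5: derived state '1' in Species D and Species U only — synapomorphy for {Species D, Species U}.
All ingroup taxa share the derived state '1' for Char. 6; it defines the ingroup but does not resolve relationships within it.
Most parsimonious ingroup topology: (Species S,(((Species D,Species U),Species N),Species L)).
Changes per character on this tree: Char. 1: 2; Char. 2: 1; Char. 3: 1; Char. 4: 1; Char. 5: 1; Char. 6: 1.
Total = 7.

7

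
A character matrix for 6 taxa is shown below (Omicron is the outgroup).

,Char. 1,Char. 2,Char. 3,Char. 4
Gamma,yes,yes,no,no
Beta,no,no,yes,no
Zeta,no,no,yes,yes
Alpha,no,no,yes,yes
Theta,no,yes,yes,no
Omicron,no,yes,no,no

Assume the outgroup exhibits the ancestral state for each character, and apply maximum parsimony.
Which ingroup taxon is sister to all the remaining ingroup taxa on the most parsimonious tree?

Character polarity is set by the outgroup: the derived state is whichever differs from the outgroup's state, so for Char. 2 the derived state is 'no', and for the remaining characters it is 'yes'.
Char. 1 (derived state 'yes') is unique to Gamma (autapomorphy; uninformative for grouping).
Char. 2: derived state 'no' in Alpha, Beta, and Zeta only — synapomorphy for {Alpha, Beta, Zeta}.
Char. 3: derived state 'yes' in Alpha, Beta, Theta, and Zeta only — synapomorphy for {Alpha, Beta, Theta, Zeta}.
Char. 4 (derived state 'yes') is shared by Alpha and Zeta — a synapomorphy uniting that clade.
Most parsimonious ingroup topology: (((Beta,(Zeta,Alpha)),Theta),Gamma).
Gamma is sister to the clade containing all other ingroup taxa, so it is the earliest-diverging (most basal) ingroup lineage.

Gamma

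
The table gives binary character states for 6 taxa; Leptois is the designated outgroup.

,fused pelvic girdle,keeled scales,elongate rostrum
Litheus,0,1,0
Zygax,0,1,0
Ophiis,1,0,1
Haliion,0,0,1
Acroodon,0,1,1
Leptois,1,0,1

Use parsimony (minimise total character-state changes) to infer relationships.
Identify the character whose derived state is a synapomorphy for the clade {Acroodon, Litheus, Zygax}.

keeled scales

Character polarity is set by the outgroup: the derived state is whichever differs from the outgroup's state, so for fused pelvic girdle, elongate rostrum the derived state is '0', and for the remaining characters it is '1'.
Only Acroodon, Haliion, Litheus, and Zygax show the derived state '0' for fused pelvic girdle, supporting them as a clade.
keeled scales (derived state '1') is shared by Acroodon, Litheus, and Zygax — a synapomorphy uniting that clade.
elongate rostrum (derived state '0') is shared by Litheus and Zygax — a synapomorphy uniting that clade.
Most parsimonious ingroup topology: ((Haliion,((Litheus,Zygax),Acroodon)),Ophiis).
The clade {Acroodon, Litheus, Zygax} is supported by keeled scales: its derived state '1' occurs in exactly those taxa and in no other taxon (including the outgroup).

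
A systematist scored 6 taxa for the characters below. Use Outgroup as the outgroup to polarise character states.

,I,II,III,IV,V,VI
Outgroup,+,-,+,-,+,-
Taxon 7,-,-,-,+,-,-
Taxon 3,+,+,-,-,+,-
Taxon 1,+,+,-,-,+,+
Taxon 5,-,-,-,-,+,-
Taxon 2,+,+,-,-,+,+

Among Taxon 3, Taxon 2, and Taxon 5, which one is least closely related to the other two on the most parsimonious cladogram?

Character polarity is set by the outgroup: the derived state is whichever differs from the outgroup's state, so for I, III, V the derived state is '-', and for the remaining characters it is '+'.
I (derived state '-') is shared by Taxon 5 and Taxon 7 — a synapomorphy uniting that clade.
II: derived state '+' in Taxon 1, Taxon 2, and Taxon 3 only — synapomorphy for {Taxon 1, Taxon 2, Taxon 3}.
III (derived state '-') is shared by all ingroup taxa — unites the whole ingroup.
IV: derived state '+' in Taxon 7 only — an autapomorphy, so it tells us nothing about relationships among taxa.
V (derived state '-') is unique to Taxon 7 (autapomorphy; uninformative for grouping).
Only Taxon 1 and Taxon 2 show the derived state '+' for VI, supporting them as a clade.
Most parsimonious ingroup topology: ((Taxon 7,Taxon 5),(Taxon 3,(Taxon 1,Taxon 2))).
Taxon 2 and Taxon 3 share a more recent common ancestor with each other than either does with Taxon 5, so Taxon 5 is the least closely related of the three.

Taxon 5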